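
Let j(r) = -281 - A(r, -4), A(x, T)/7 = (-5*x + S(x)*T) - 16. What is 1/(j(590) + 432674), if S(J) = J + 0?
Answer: 1/469675 ≈ 2.1291e-6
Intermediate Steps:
S(J) = J
A(x, T) = -112 - 35*x + 7*T*x (A(x, T) = 7*((-5*x + x*T) - 16) = 7*((-5*x + T*x) - 16) = 7*(-16 - 5*x + T*x) = -112 - 35*x + 7*T*x)
j(r) = -169 + 63*r (j(r) = -281 - (-112 - 35*r + 7*(-4)*r) = -281 - (-112 - 35*r - 28*r) = -281 - (-112 - 63*r) = -281 + (112 + 63*r) = -169 + 63*r)
1/(j(590) + 432674) = 1/((-169 + 63*590) + 432674) = 1/((-169 + 37170) + 432674) = 1/(37001 + 432674) = 1/469675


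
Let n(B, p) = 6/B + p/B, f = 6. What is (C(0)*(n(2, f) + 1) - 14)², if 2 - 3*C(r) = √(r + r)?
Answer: 784/9 ≈ 87.111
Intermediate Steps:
C(r) = ⅔ - √2*√r/3 (C(r) = ⅔ - √(r + r)/3 = ⅔ - √2*√r/3)
(C(0)*(n(2, f) + 1) - 14)² = ((⅔ - √2*√0/3)*((6 + 6)/2 + 1) - 14)² = ((⅔ - ⅓*√2*0)*((½)*12 + 1) - 14)² = ((⅔ + 0)*(6 + 1) - 14)² = ((⅔)*7 - 14)² = (14/3 - 14)² = (-28/3)² = 784/9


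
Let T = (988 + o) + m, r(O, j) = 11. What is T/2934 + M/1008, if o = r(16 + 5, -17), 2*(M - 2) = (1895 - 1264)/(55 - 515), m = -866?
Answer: 7049227/151159680 ≈ 0.046634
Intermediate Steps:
M = 1209/920 (M = 2 + ((1895 - 1264)/(55 - 515))/2 = 2 + (631/(-460))/2 = 2 + (631*(-1/460))/2 = 2 + (1/2)*(-631/460) = 2 - 631/920 = 1209/920 ≈ 1.3141)
o = 11
T = 133 (T = (988 + 11) - 866 = 999 - 866 = 133)
T/2934 + M/1008 = 133/2934 + (1209/920)/1008 = 133*(1/2934) + (1209/920)*(1/1008) = 133/2934 + 403/309120 = 7049227/151159680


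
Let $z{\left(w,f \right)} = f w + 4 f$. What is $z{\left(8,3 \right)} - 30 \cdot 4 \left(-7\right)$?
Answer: $876$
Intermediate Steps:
$z{\left(w,f \right)} = 4 f + f w$
$z{\left(8,3 \right)} - 30 \cdot 4 \left(-7\right) = 3 \left(4 + 8\right) - 30 \cdot 4 \left(-7\right) = 3 \cdot 12 - -840 = 36 + 840 = 876$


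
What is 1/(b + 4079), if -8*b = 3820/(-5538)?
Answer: 11076/45179959 ≈ 0.00024515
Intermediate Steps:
b = 955/11076 (b = -955/(2*(-5538)) = -955*(-1)/(2*5538) = -1/8*(-1910/2769) = 955/11076 ≈ 0.086222)
1/(b + 4079) = 1/(955/11076 + 4079) = 1/(45179959/11076) = 11076/45179959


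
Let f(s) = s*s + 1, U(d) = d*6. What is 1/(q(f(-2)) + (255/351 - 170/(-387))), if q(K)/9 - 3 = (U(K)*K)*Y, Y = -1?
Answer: -1677/2216716 ≈ -0.00075652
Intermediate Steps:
U(d) = 6*d
f(s) = 1 + s² (f(s) = s² + 1 = 1 + s²)
q(K) = 27 - 54*K² (q(K) = 27 + 9*(((6*K)*K)*(-1)) = 27 + 9*((6*K²)*(-1)) = 27 + 9*(-6*K²) = 27 - 54*K²)
1/(q(f(-2)) + (255/351 - 170/(-387))) = 1/((27 - 54*(1 + (-2)²)²) + (255/351 - 170/(-387))) = 1/((27 - 54*(1 + 4)²) + (255*(1/351) - 170*(-1/387))) = 1/((27 - 54*5²) + (85/117 + 170/387)) = 1/((27 - 54*25) + 1955/1677) = 1/((27 - 1350) + 1955/1677) = 1/(-1323 + 1955/1677) = 1/(-2216716/1677) = -1677/2216716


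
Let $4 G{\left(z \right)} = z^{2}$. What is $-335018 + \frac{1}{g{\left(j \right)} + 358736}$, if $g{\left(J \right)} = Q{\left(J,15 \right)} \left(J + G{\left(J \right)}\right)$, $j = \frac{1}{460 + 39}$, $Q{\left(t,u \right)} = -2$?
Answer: $- \frac{59851382286009548}{178651243475} \approx -3.3502 \cdot 10^{5}$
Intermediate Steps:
$G{\left(z \right)} = \frac{z^{2}}{4}$
$j = \frac{1}{499} \approx 0.002004$
$g{\left(J \right)} = - 2 J - \frac{J^{2}}{2}$ ($g{\left(J \right)} = - 2 \left(J + \frac{J^{2}}{4}\right) = - 2 J - \frac{J^{2}}{2}$)
$-335018 + \frac{1}{g{\left(j \right)} + 358736} = -335018 + \frac{1}{\frac{1}{2} \cdot \frac{1}{499} \left(-4 - \frac{1}{499}\right) + 358736} = -335018 + \frac{1}{\frac{1}{2} \cdot \frac{1}{499} \left(- \frac{1997}{499}\right) + 358736} = -335018 + \frac{1}{- \frac{1997}{498002} + 358736} = -335018 + \frac{1}{\frac{178651243475}{498002}} = -335018 + \frac{498002}{178651243475} = - \frac{59851382286009548}{178651243475}$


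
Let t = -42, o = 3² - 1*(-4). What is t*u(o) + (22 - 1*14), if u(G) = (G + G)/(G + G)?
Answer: -34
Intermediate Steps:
o = 13 (o = 9 + 4 = 13)
u(G) = 1 (u(G) = (2*G)/((2*G)) = (2*G)*(1/(2*G)) = 1)
t*u(o) + (22 - 1*14) = -42*1 + (22 - 1*14) = -42 + (22 - 14) = -42 + 8 = -34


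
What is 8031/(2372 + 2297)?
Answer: 8031/4669 ≈ 1.7201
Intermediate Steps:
8031/(2372 + 2297) = 8031/4669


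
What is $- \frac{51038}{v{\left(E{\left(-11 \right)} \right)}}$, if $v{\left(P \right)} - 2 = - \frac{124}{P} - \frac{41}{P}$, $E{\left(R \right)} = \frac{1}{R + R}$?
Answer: $- \frac{25519}{1816} \approx -14.052$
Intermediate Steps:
$E{\left(R \right)} = \frac{1}{2 R}$
$v{\left(P \right)} = 2 - \frac{165}{P}$
$- \frac{51038}{v{\left(E{\left(-11 \right)} \right)}} = - \frac{51038}{2 - \frac{165}{\frac{1}{2} \frac{1}{-11}}} = - \frac{51038}{2 - \frac{165}{\frac{1}{2} \left(- \frac{1}{11}\right)}} = - \frac{51038}{2 - \frac{165}{- \frac{1}{22}}} = - \frac{51038}{2 - -3630} = - \frac{51038}{2 + 3630} = - \frac{51038}{3632} = \left(-51038\right) \frac{1}{3632} = - \frac{25519}{1816}$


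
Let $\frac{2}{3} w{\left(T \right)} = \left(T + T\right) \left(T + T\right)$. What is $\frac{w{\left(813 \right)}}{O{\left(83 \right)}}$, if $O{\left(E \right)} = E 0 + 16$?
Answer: $\frac{1982907}{8} \approx 2.4786 \cdot 10^{5}$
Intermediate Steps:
$w{\left(T \right)} = 6 T^{2}$ ($w{\left(T \right)} = \frac{3 \left(T + T\right) \left(T + T\right)}{2} = \frac{3 \cdot 2 T 2 T}{2} = \frac{3 \cdot 4 T^{2}}{2} = 6 T^{2}$)
$O{\left(E \right)} = 16$ ($O{\left(E \right)} = 0 + 16 = 16$)
$\frac{w{\left(813 \right)}}{O{\left(83 \right)}} = \frac{6 \cdot 813^{2}}{16} = 6 \cdot 660969 \cdot \frac{1}{16} = 3965814 \cdot \frac{1}{16} = \frac{1982907}{8}$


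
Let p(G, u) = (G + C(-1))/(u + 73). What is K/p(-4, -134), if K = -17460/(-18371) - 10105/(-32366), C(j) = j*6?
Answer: 9159141643/1189191572 ≈ 7.7020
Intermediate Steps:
C(j) = 6*j
p(G, u) = (-6 + G)/(73 + u) (p(G, u) = (G + 6*(-1))/(u + 73) = (G - 6)/(73 + u) = (-6 + G)/(73 + u))
K = 750749315/594595786 (K = -17460*(-1/18371) - 10105*(-1/32366) = 17460/18371 + 10105/32366 = 750749315/594595786 ≈ 1.2626)
K/p(-4, -134) = 750749315/(594595786*(((-6 - 4)/(73 - 134)))) = 750749315/(594595786*((-10/(-61)))) = 750749315/(594595786*((-1/61*(-10)))) = 750749315/(594595786*(10/61)) = (750749315/594595786)*(61/10) = 9159141643/1189191572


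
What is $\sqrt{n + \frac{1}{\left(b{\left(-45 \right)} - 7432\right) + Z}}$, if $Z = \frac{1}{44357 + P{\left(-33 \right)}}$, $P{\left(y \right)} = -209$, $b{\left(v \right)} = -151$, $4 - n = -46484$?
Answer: $\frac{2 \sqrt{1302521938832079280887}}{334774283} \approx 215.61$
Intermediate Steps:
$n = 46488$ ($n = 4 - -46484 = 4 + 46484 = 46488$)
$Z = \frac{1}{44148}$ ($Z = \frac{1}{44357 - 209} = \frac{1}{44148} \approx 2.2651 \cdot 10^{-5}$)
$\sqrt{n + \frac{1}{\left(b{\left(-45 \right)} - 7432\right) + Z}} = \sqrt{46488 + \frac{1}{\left(-151 - 7432\right) + \frac{1}{44148}}} = \sqrt{46488 + \frac{1}{-7583 + \frac{1}{44148}}} = \sqrt{46488 + \frac{1}{- \frac{334774283}{44148}}} = \sqrt{46488 - \frac{44148}{334774283}} = \sqrt{\frac{15562986823956}{334774283}} = \frac{2 \sqrt{1302521938832079280887}}{334774283}$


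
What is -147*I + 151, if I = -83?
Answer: 12352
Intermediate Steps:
-147*I + 151 = -147*(-83) + 151 = 12201 + 151 = 12352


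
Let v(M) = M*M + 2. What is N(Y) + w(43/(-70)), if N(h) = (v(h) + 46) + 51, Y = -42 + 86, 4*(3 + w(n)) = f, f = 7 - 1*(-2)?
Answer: 8137/4 ≈ 2034.3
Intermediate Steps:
f = 9 (f = 7 + 2 = 9)
w(n) = -¾ (w(n) = -3 + (¼)*9 = -3 + 9/4 = -¾)
v(M) = 2 + M² (v(M) = M² + 2 = 2 + M²)
Y = 44
N(h) = 99 + h² (N(h) = ((2 + h²) + 46) + 51 = (48 + h²) + 51 = 99 + h²)
N(Y) + w(43/(-70)) = (99 + 44²) - ¾ = (99 + 1936) - ¾ = 2035 - ¾ = 8137/4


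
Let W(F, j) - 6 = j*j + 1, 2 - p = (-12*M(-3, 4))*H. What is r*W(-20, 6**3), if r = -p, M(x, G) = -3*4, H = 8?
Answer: 53662450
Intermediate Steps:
M(x, G) = -12
p = -1150 (p = 2 - (-12*(-12))*8 = 2 - 144*8 = 2 - 1*1152 = 2 - 1152 = -1150)
W(F, j) = 7 + j**2 (W(F, j) = 6 + (j*j + 1) = 6 + (j**2 + 1) = 6 + (1 + j**2) = 7 + j**2)
r = 1150 (r = -1*(-1150) = 1150)
r*W(-20, 6**3) = 1150*(7 + (6**3)**2) = 1150*(7 + 216**2) = 1150*(7 + 46656) = 1150*46663 = 53662450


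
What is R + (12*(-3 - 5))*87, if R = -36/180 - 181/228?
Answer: -9522413/1140 ≈ -8353.0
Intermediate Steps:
R = -1133/1140 (R = -36*1/180 - 181*1/228 = -⅕ - 181/228 = -1133/1140 ≈ -0.99386)
R + (12*(-3 - 5))*87 = -1133/1140 + (12*(-3 - 5))*87 = -1133/1140 + (12*(-8))*87 = -1133/1140 - 96*87 = -1133/1140 - 8352 = -9522413/1140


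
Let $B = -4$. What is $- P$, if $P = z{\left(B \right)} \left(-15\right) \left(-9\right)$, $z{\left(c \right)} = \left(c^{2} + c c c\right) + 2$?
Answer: $6210$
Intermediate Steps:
$z{\left(c \right)} = 2 + c^{2} + c^{3}$ ($z{\left(c \right)} = \left(c^{2} + c^{2} c\right) + 2 = \left(c^{2} + c^{3}\right) + 2 = 2 + c^{2} + c^{3}$)
$P = -6210$ ($P = \left(2 + \left(-4\right)^{2} + \left(-4\right)^{3}\right) \left(-15\right) \left(-9\right) = \left(2 + 16 - 64\right) \left(-15\right) \left(-9\right) = \left(-46\right) \left(-15\right) \left(-9\right) = 690 \left(-9\right) = -6210$)
$- P = \left(-1\right) \left(-6210\right) = 6210$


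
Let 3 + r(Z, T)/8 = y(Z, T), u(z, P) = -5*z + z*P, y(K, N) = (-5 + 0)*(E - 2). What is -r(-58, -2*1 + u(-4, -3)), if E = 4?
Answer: 104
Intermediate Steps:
y(K, N) = -10 (y(K, N) = (-5 + 0)*(4 - 2) = -5*2 = -10)
u(z, P) = -5*z + P*z
r(Z, T) = -104 (r(Z, T) = -24 + 8*(-10) = -24 - 80 = -104)
-r(-58, -2*1 + u(-4, -3)) = -1*(-104) = 104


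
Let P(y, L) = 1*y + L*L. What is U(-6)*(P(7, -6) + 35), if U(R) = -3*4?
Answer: -936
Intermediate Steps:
P(y, L) = y + L²
U(R) = -12
U(-6)*(P(7, -6) + 35) = -12*((7 + (-6)²) + 35) = -12*((7 + 36) + 35) = -12*(43 + 35) = -12*78 = -936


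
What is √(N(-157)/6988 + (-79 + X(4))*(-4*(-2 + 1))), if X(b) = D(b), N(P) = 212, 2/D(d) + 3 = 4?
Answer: I*√939926181/1747 ≈ 17.549*I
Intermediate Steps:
D(d) = 2 (D(d) = 2/(-3 + 4) = 2/1 = 2*1 = 2)
X(b) = 2
√(N(-157)/6988 + (-79 + X(4))*(-4*(-2 + 1))) = √(212/6988 + (-79 + 2)*(-4*(-2 + 1))) = √(212*(1/6988) - (-308)*(-1)) = √(53/1747 - 77*4) = √(53/1747 - 308) = √(-538023/1747) = I*√939926181/1747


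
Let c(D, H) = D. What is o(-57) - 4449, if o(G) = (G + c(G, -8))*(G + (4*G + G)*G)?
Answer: -1849881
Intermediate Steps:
o(G) = 2*G*(G + 5*G**2) (o(G) = (G + G)*(G + (4*G + G)*G) = (2*G)*(G + (5*G)*G) = (2*G)*(G + 5*G**2) = 2*G*(G + 5*G**2))
o(-57) - 4449 = (-57)**2*(2 + 10*(-57)) - 4449 = 3249*(2 - 570) - 4449 = 3249*(-568) - 4449 = -1845432 - 4449 = -1849881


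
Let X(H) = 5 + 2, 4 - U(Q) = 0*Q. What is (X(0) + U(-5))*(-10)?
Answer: -110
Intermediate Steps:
U(Q) = 4 (U(Q) = 4 - 0*Q = 4 - 1*0 = 4 + 0 = 4)
X(H) = 7
(X(0) + U(-5))*(-10) = (7 + 4)*(-10) = 11*(-10) = -110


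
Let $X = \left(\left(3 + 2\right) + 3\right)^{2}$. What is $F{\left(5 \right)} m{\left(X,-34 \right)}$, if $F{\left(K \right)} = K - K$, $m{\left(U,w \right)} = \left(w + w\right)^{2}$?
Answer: $0$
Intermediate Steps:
$X = 64$ ($X = \left(5 + 3\right)^{2} = 8^{2} = 64$)
$m{\left(U,w \right)} = 4 w^{2}$ ($m{\left(U,w \right)} = \left(2 w\right)^{2} = 4 w^{2}$)
$F{\left(K \right)} = 0$
$F{\left(5 \right)} m{\left(X,-34 \right)} = 0 \cdot 4 \left(-34\right)^{2} = 0 \cdot 4 \cdot 1156 = 0 \cdot 4624 = 0$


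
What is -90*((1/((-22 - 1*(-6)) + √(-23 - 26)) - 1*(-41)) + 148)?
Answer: -1037322/61 + 126*I/61 ≈ -17005.0 + 2.0656*I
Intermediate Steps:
-90*((1/((-22 - 1*(-6)) + √(-23 - 26)) - 1*(-41)) + 148) = -90*((1/((-22 + 6) + √(-49)) + 41) + 148) = -90*((1/(-16 + 7*I) + 41) + 148) = -90*(((-16 - 7*I)/305 + 41) + 148) = -90*((41 + (-16 - 7*I)/305) + 148) = -90*(189 + (-16 - 7*I)/305) = -17010 - 18*(-16 - 7*I)/61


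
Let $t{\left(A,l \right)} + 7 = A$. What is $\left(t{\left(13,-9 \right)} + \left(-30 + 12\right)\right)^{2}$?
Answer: $144$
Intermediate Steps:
$t{\left(A,l \right)} = -7 + A$
$\left(t{\left(13,-9 \right)} + \left(-30 + 12\right)\right)^{2} = \left(\left(-7 + 13\right) + \left(-30 + 12\right)\right)^{2} = \left(6 - 18\right)^{2} = \left(-12\right)^{2} = 144$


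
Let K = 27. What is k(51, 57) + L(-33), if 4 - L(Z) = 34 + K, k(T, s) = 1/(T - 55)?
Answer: -229/4 ≈ -57.250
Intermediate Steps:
k(T, s) = 1/(-55 + T)
L(Z) = -57 (L(Z) = 4 - (34 + 27) = 4 - 1*61 = 4 - 61 = -57)
k(51, 57) + L(-33) = 1/(-55 + 51) - 57 = 1/(-4) - 57 = -¼ - 57 = -229/4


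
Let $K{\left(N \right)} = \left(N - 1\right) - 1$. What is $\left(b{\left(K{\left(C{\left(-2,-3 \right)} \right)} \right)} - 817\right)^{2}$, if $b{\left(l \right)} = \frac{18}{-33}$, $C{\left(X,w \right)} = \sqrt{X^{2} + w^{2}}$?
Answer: $\frac{80874049}{121} \approx 6.6838 \cdot 10^{5}$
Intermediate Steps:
$K{\left(N \right)} = -2 + N$ ($K{\left(N \right)} = \left(-1 + N\right) - 1 = -2 + N$)
$b{\left(l \right)} = - \frac{6}{11}$ ($b{\left(l \right)} = 18 \left(- \frac{1}{33}\right) = - \frac{6}{11}$)
$\left(b{\left(K{\left(C{\left(-2,-3 \right)} \right)} \right)} - 817\right)^{2} = \left(- \frac{6}{11} - 817\right)^{2} = \left(- \frac{8993}{11}\right)^{2} = \frac{80874049}{121}$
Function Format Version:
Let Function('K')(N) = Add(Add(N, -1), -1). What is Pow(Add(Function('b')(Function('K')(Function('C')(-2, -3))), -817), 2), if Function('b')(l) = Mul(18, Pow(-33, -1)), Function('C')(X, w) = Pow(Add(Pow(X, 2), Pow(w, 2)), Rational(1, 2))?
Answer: Rational(80874049, 121) ≈ 6.6838e+5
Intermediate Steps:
Function('K')(N) = Add(-2, N) (Function('K')(N) = Add(Add(-1, N), -1) = Add(-2, N))
Function('b')(l) = Rational(-6, 11) (Function('b')(l) = Mul(18, Rational(-1, 33)) = Rational(-6, 11))
Pow(Add(Function('b')(Function('K')(Function('C')(-2, -3))), -817), 2) = Pow(Add(Rational(-6, 11), -817), 2) = Pow(Rational(-8993, 11), 2) = Rational(80874049, 121)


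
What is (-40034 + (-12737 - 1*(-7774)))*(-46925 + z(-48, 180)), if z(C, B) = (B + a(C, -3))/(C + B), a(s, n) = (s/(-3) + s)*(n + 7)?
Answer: 23226131488/11 ≈ 2.1115e+9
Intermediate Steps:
a(s, n) = 2*s*(7 + n)/3 (a(s, n) = (s*(-⅓) + s)*(7 + n) = (-s/3 + s)*(7 + n) = (2*s/3)*(7 + n) = 2*s*(7 + n)/3)
z(C, B) = (B + 8*C/3)/(B + C) (z(C, B) = (B + 2*C*(7 - 3)/3)/(C + B) = (B + (⅔)*C*4)/(B + C) = (B + 8*C/3)/(B + C))
(-40034 + (-12737 - 1*(-7774)))*(-46925 + z(-48, 180)) = (-40034 + (-12737 - 1*(-7774)))*(-46925 + (180 + (8/3)*(-48))/(180 - 48)) = (-40034 + (-12737 + 7774))*(-46925 + (180 - 128)/132) = (-40034 - 4963)*(-46925 + (1/132)*52) = -44997*(-46925 + 13/33) = -44997*(-1548512/33) = 23226131488/11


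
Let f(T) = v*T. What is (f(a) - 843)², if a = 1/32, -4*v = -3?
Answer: 11642625801/16384 ≈ 7.1061e+5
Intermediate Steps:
v = ¾ (v = -¼*(-3) = ¾ ≈ 0.75000)
a = 1/32 ≈ 0.031250
f(T) = 3*T/4
(f(a) - 843)² = ((¾)*(1/32) - 843)² = (3/128 - 843)² = (-107901/128)² = 11642625801/16384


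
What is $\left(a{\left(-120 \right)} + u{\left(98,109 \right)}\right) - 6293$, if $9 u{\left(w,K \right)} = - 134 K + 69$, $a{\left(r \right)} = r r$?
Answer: $\frac{58426}{9} \approx 6491.8$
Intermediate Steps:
$a{\left(r \right)} = r^{2}$
$u{\left(w,K \right)} = \frac{23}{3} - \frac{134 K}{9}$ ($u{\left(w,K \right)} = \frac{- 134 K + 69}{9} = \frac{69 - 134 K}{9} = \frac{23}{3} - \frac{134 K}{9}$)
$\left(a{\left(-120 \right)} + u{\left(98,109 \right)}\right) - 6293 = \left(\left(-120\right)^{2} + \left(\frac{23}{3} - \frac{14606}{9}\right)\right) - 6293 = \left(14400 + \left(\frac{23}{3} - \frac{14606}{9}\right)\right) - 6293 = \left(14400 - \frac{14537}{9}\right) - 6293 = \frac{115063}{9} - 6293 = \frac{58426}{9}$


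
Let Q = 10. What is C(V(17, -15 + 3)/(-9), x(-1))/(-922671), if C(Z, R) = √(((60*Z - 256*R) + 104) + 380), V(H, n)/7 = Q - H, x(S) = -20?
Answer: -8*√834/2768013 ≈ -8.3465e-5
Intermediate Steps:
V(H, n) = 70 - 7*H (V(H, n) = 7*(10 - H) = 70 - 7*H)
C(Z, R) = √(484 - 256*R + 60*Z) (C(Z, R) = √(((-256*R + 60*Z) + 104) + 380) = √((104 - 256*R + 60*Z) + 380) = √(484 - 256*R + 60*Z))
C(V(17, -15 + 3)/(-9), x(-1))/(-922671) = (2*√(121 - 64*(-20) + 15*((70 - 7*17)/(-9))))/(-922671) = (2*√(121 + 1280 + 15*((70 - 119)*(-⅑))))*(-1/922671) = (2*√(121 + 1280 + 15*(-49*(-⅑))))*(-1/922671) = (2*√(121 + 1280 + 15*(49/9)))*(-1/922671) = (2*√(121 + 1280 + 245/3))*(-1/922671) = (2*√(4448/3))*(-1/922671) = (2*(4*√834/3))*(-1/922671) = (8*√834/3)*(-1/922671) = -8*√834/2768013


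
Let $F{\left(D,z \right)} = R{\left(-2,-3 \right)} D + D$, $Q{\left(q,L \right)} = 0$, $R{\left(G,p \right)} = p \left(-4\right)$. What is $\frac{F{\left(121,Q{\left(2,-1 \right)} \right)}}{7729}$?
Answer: $\frac{1573}{7729} \approx 0.20352$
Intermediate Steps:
$R{\left(G,p \right)} = - 4 p$
$F{\left(D,z \right)} = 13 D$ ($F{\left(D,z \right)} = \left(-4\right) \left(-3\right) D + D = 12 D + D = 13 D$)
$\frac{F{\left(121,Q{\left(2,-1 \right)} \right)}}{7729} = \frac{13 \cdot 121}{7729} = 1573 \cdot \frac{1}{7729} = \frac{1573}{7729}$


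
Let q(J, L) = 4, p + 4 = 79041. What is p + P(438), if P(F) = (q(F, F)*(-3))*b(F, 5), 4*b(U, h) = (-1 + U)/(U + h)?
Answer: 35012080/443 ≈ 79034.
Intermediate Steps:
p = 79037 (p = -4 + 79041 = 79037)
b(U, h) = (-1 + U)/(4*(U + h)) (b(U, h) = ((-1 + U)/(U + h))/4 = (-1 + U)/(4*(U + h)))
P(F) = -3*(-1 + F)/(5 + F) (P(F) = (4*(-3))*((-1 + F)/(4*(F + 5))) = -3*(-1 + F)/(5 + F))
p + P(438) = 79037 + 3*(1 - 1*438)/(5 + 438) = 79037 + 3*(1 - 438)/443 = 79037 + 3*(1/443)*(-437) = 79037 - 1311/443 = 35012080/443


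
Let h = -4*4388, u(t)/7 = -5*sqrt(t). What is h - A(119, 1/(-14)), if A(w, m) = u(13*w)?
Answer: -17552 + 35*sqrt(1547) ≈ -16175.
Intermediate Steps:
u(t) = -35*sqrt(t) (u(t) = 7*(-5*sqrt(t)) = -35*sqrt(t))
A(w, m) = -35*sqrt(13)*sqrt(w)
h = -17552
h - A(119, 1/(-14)) = -17552 - (-35)*sqrt(13)*sqrt(119) = -17552 - (-35)*sqrt(1547) = -17552 + 35*sqrt(1547)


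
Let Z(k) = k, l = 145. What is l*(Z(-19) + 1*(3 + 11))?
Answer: -725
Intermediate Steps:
l*(Z(-19) + 1*(3 + 11)) = 145*(-19 + 1*(3 + 11)) = 145*(-19 + 1*14) = 145*(-19 + 14) = 145*(-5) = -725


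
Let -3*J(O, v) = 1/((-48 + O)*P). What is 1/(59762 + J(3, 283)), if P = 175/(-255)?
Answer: 1575/94125133 ≈ 1.6733e-5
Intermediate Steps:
P = -35/51 (P = 175*(-1/255) = -35/51 ≈ -0.68627)
J(O, v) = 17/(35*(-48 + O)) (J(O, v) = -1/(3*(-48 + O)*(-35/51)) = -(-51)/(3*(-48 + O)*35) = -(-17)/(35*(-48 + O)) = 17/(35*(-48 + O)))
1/(59762 + J(3, 283)) = 1/(59762 + 17/(35*(-48 + 3))) = 1/(59762 + (17/35)/(-45)) = 1/(59762 + (17/35)*(-1/45)) = 1/(59762 - 17/1575) = 1/(94125133/1575) = 1575/94125133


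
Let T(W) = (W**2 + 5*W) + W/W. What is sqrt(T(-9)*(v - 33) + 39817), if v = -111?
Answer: sqrt(34489) ≈ 185.71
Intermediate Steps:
T(W) = 1 + W**2 + 5*W (T(W) = (W**2 + 5*W) + 1 = 1 + W**2 + 5*W)
sqrt(T(-9)*(v - 33) + 39817) = sqrt((1 + (-9)**2 + 5*(-9))*(-111 - 33) + 39817) = sqrt((1 + 81 - 45)*(-144) + 39817) = sqrt(37*(-144) + 39817) = sqrt(-5328 + 39817) = sqrt(34489)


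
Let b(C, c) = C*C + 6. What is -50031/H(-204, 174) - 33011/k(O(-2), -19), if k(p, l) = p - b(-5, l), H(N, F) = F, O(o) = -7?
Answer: 320228/551 ≈ 581.18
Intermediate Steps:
b(C, c) = 6 + C² (b(C, c) = C² + 6 = 6 + C²)
k(p, l) = -31 + p (k(p, l) = p - (6 + (-5)²) = p - (6 + 25) = p - 1*31 = p - 31 = -31 + p)
-50031/H(-204, 174) - 33011/k(O(-2), -19) = -50031/174 - 33011/(-31 - 7) = -50031*1/174 - 33011/(-38) = -16677/58 - 33011*(-1/38) = -16677/58 + 33011/38 = 320228/551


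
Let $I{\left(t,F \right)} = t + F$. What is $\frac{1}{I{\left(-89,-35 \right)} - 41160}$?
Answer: $- \frac{1}{41284} \approx -2.4222 \cdot 10^{-5}$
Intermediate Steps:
$I{\left(t,F \right)} = F + t$
$\frac{1}{I{\left(-89,-35 \right)} - 41160} = \frac{1}{\left(-35 - 89\right) - 41160} = \frac{1}{-124 - 41160} = \frac{1}{-41284} = - \frac{1}{41284}$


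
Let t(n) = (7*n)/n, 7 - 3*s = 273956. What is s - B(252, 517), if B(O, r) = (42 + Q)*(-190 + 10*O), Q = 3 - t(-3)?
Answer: -539569/3 ≈ -1.7986e+5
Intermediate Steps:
s = -273949/3 (s = 7/3 - ⅓*273956 = 7/3 - 273956/3 = -273949/3 ≈ -91316.)
t(n) = 7
Q = -4 (Q = 3 - 1*7 = 3 - 7 = -4)
B(O, r) = -7220 + 380*O (B(O, r) = (42 - 4)*(-190 + 10*O) = 38*(-190 + 10*O) = -7220 + 380*O)
s - B(252, 517) = -273949/3 - (-7220 + 380*252) = -273949/3 - (-7220 + 95760) = -273949/3 - 1*88540 = -273949/3 - 88540 = -539569/3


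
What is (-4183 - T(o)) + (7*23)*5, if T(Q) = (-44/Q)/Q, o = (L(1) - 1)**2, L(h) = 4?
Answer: -273574/81 ≈ -3377.5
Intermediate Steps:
o = 9 (o = (4 - 1)**2 = 3**2 = 9)
T(Q) = -44/Q**2
(-4183 - T(o)) + (7*23)*5 = (-4183 - (-44)/9**2) + (7*23)*5 = (-4183 - (-44)/81) + 161*5 = (-4183 - 1*(-44/81)) + 805 = (-4183 + 44/81) + 805 = -338779/81 + 805 = -273574/81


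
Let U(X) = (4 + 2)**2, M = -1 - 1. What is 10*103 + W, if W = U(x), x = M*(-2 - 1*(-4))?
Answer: 1066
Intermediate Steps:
M = -2
x = -4 (x = -2*(-2 - 1*(-4)) = -2*(-2 + 4) = -2*2 = -4)
U(X) = 36 (U(X) = 6**2 = 36)
W = 36
10*103 + W = 10*103 + 36 = 1030 + 36 = 1066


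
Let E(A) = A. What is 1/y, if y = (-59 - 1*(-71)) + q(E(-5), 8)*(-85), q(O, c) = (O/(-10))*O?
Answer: 2/449 ≈ 0.0044543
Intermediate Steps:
q(O, c) = -O**2/10 (q(O, c) = (O*(-1/10))*O = (-O/10)*O = -O**2/10)
y = 449/2 (y = (-59 - 1*(-71)) - 1/10*(-5)**2*(-85) = (-59 + 71) - 1/10*25*(-85) = 12 - 5/2*(-85) = 12 + 425/2 = 449/2 ≈ 224.50)
1/y = 1/(449/2) = 2/449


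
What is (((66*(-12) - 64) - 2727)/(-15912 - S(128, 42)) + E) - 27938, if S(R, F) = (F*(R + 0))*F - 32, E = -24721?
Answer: -12726202265/241672 ≈ -52659.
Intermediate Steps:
S(R, F) = -32 + R*F² (S(R, F) = (F*R)*F - 32 = R*F² - 32 = -32 + R*F²)
(((66*(-12) - 64) - 2727)/(-15912 - S(128, 42)) + E) - 27938 = (((66*(-12) - 64) - 2727)/(-15912 - (-32 + 128*42²)) - 24721) - 27938 = (((-792 - 64) - 2727)/(-15912 - (-32 + 128*1764)) - 24721) - 27938 = ((-856 - 2727)/(-15912 - (-32 + 225792)) - 24721) - 27938 = (-3583/(-15912 - 1*225760) - 24721) - 27938 = (-3583/(-15912 - 225760) - 24721) - 27938 = (-3583/(-241672) - 24721) - 27938 = (-3583*(-1/241672) - 24721) - 27938 = (3583/241672 - 24721) - 27938 = -5974369929/241672 - 27938 = -12726202265/241672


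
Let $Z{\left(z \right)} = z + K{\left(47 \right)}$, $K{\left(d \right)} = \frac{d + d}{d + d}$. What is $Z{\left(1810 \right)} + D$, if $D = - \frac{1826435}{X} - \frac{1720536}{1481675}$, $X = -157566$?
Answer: $\frac{425234048226799}{233461603050} \approx 1821.4$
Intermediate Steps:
$D = \frac{2435085103249}{233461603050}$ ($D = - \frac{1826435}{-157566} - \frac{1720536}{1481675} = \left(-1826435\right) \left(- \frac{1}{157566}\right) - \frac{1720536}{1481675} = \frac{1826435}{157566} - \frac{1720536}{1481675} = \frac{2435085103249}{233461603050} \approx 10.43$)
$K{\left(d \right)} = 1$ ($K{\left(d \right)} = \frac{2 d}{2 d} = 2 d \frac{1}{2 d} = 1$)
$Z{\left(z \right)} = 1 + z$ ($Z{\left(z \right)} = z + 1 = 1 + z$)
$Z{\left(1810 \right)} + D = \left(1 + 1810\right) + \frac{2435085103249}{233461603050} = 1811 + \frac{2435085103249}{233461603050} = \frac{425234048226799}{233461603050}$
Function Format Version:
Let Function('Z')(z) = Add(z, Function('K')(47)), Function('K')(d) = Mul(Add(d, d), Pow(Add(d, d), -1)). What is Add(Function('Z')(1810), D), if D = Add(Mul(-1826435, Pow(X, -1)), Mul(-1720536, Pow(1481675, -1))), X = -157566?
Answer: Rational(425234048226799, 233461603050) ≈ 1821.4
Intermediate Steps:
D = Rational(2435085103249, 233461603050) (D = Add(Mul(-1826435, Pow(-157566, -1)), Mul(-1720536, Pow(1481675, -1))) = Add(Mul(-1826435, Rational(-1, 157566)), Mul(-1720536, Rational(1, 1481675))) = Add(Rational(1826435, 157566), Rational(-1720536, 1481675)) = Rational(2435085103249, 233461603050) ≈ 10.430)
Function('K')(d) = 1 (Function('K')(d) = Mul(Mul(2, d), Pow(Mul(2, d), -1)) = Mul(Mul(2, d), Mul(Rational(1, 2), Pow(d, -1))) = 1)
Function('Z')(z) = Add(1, z) (Function('Z')(z) = Add(z, 1) = Add(1, z))
Add(Function('Z')(1810), D) = Add(Add(1, 1810), Rational(2435085103249, 233461603050)) = Add(1811, Rational(2435085103249, 233461603050)) = Rational(425234048226799, 233461603050)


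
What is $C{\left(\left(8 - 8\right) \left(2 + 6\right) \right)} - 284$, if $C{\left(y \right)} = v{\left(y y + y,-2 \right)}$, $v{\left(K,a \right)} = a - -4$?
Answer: $-282$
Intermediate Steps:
$v{\left(K,a \right)} = 4 + a$ ($v{\left(K,a \right)} = a + 4 = 4 + a$)
$C{\left(y \right)} = 2$ ($C{\left(y \right)} = 4 - 2 = 2$)
$C{\left(\left(8 - 8\right) \left(2 + 6\right) \right)} - 284 = 2 - 284 = -282$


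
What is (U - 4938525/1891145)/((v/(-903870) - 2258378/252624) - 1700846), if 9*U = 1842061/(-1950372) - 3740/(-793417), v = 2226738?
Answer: 397978016652266154300947630/249245557016402132107020060040791 ≈ 1.5967e-6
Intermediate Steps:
U = -1454228121157/13927124710116 (U = (1842061/(-1950372) - 3740/(-793417))/9 = (1842061*(-1/1950372) - 3740*(-1/793417))/9 = (-1842061/1950372 + 3740/793417)/9 = (1/9)*(-1454228121157/1547458301124) = -1454228121157/13927124710116 ≈ -0.10442)
(U - 4938525/1891145)/((v/(-903870) - 2258378/252624) - 1700846) = (-1454228121157/13927124710116 - 4938525/1891145)/((2226738/(-903870) - 2258378/252624) - 1700846) = (-1454228121157/13927124710116 - 4938525*1/1891145)/((2226738*(-1/903870) - 2258378*1/252624) - 1700846) = (-1454228121157/13927124710116 - 987705/378229)/((-371123/150645 - 59431/6648) - 1700846) = -14305921959842214733/(5267642451982464564*(-3806736233/333829320 - 1700846)) = -14305921959842214733/(5267642451982464564*(-567796070340953/333829320)) = -14305921959842214733/5267642451982464564*(-333829320/567796070340953) = 397978016652266154300947630/249245557016402132107020060040791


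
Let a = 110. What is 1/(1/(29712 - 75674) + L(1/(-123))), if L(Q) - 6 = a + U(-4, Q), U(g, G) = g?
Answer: 45962/5147743 ≈ 0.0089286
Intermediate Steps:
L(Q) = 112 (L(Q) = 6 + (110 - 4) = 6 + 106 = 112)
1/(1/(29712 - 75674) + L(1/(-123))) = 1/(1/(29712 - 75674) + 112) = 1/(1/(-45962) + 112) = 1/(-1/45962 + 112) = 1/(5147743/45962) = 45962/5147743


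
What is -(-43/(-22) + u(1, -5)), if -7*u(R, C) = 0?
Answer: -43/22 ≈ -1.9545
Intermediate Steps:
u(R, C) = 0 (u(R, C) = -⅐*0 = 0)
-(-43/(-22) + u(1, -5)) = -(-43/(-22) + 0) = -(-1/22*(-43) + 0) = -(43/22 + 0) = -1*43/22 = -43/22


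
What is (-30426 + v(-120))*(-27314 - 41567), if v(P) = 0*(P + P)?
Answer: 2095773306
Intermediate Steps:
v(P) = 0 (v(P) = 0*(2*P) = 0)
(-30426 + v(-120))*(-27314 - 41567) = (-30426 + 0)*(-27314 - 41567) = -30426*(-68881) = 2095773306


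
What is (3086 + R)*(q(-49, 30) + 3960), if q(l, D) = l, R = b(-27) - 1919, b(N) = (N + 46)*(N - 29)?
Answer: 402833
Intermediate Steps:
b(N) = (-29 + N)*(46 + N) (b(N) = (46 + N)*(-29 + N) = (-29 + N)*(46 + N))
R = -2983 (R = (-1334 + (-27)² + 17*(-27)) - 1919 = (-1334 + 729 - 459) - 1919 = -1064 - 1919 = -2983)
(3086 + R)*(q(-49, 30) + 3960) = (3086 - 2983)*(-49 + 3960) = 103*3911 = 402833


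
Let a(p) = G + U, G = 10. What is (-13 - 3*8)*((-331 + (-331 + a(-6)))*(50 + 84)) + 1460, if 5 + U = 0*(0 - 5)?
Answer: 3258866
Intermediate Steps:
U = -5 (U = -5 + 0*(0 - 5) = -5 + 0*(-5) = -5 + 0 = -5)
a(p) = 5 (a(p) = 10 - 5 = 5)
(-13 - 3*8)*((-331 + (-331 + a(-6)))*(50 + 84)) + 1460 = (-13 - 3*8)*((-331 + (-331 + 5))*(50 + 84)) + 1460 = (-13 - 24)*((-331 - 326)*134) + 1460 = -(-24309)*134 + 1460 = -37*(-88038) + 1460 = 3257406 + 1460 = 3258866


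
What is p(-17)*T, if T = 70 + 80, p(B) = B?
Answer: -2550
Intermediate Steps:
T = 150
p(-17)*T = -17*150 = -2550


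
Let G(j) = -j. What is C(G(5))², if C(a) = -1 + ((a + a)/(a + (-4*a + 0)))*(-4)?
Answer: 25/9 ≈ 2.7778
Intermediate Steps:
C(a) = 5/3 (C(a) = -1 + ((2*a)/(a - 4*a))*(-4) = -1 + ((2*a)/((-3*a)))*(-4) = -1 + ((2*a)*(-1/(3*a)))*(-4) = -1 - ⅔*(-4) = -1 + 8/3 = 5/3)
C(G(5))² = (5/3)² = 25/9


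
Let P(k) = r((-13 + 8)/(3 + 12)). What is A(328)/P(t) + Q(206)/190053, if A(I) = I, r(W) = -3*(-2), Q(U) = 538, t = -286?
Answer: 10390102/190053 ≈ 54.669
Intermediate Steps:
r(W) = 6
P(k) = 6
A(328)/P(t) + Q(206)/190053 = 328/6 + 538/190053 = 328*(⅙) + 538*(1/190053) = 164/3 + 538/190053 = 10390102/190053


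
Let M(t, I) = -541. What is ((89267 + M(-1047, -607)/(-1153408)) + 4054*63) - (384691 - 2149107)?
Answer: 2432635512221/1153408 ≈ 2.1091e+6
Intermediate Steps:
((89267 + M(-1047, -607)/(-1153408)) + 4054*63) - (384691 - 2149107) = ((89267 - 541/(-1153408)) + 4054*63) - (384691 - 2149107) = ((89267 - 541*(-1/1153408)) + 255402) - 1*(-1764416) = ((89267 + 541/1153408) + 255402) + 1764416 = (102961272477/1153408 + 255402) + 1764416 = 397543982493/1153408 + 1764416 = 2432635512221/1153408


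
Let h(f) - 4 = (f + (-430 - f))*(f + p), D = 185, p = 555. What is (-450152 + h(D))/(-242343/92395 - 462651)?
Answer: 5915959455/3562240124 ≈ 1.6607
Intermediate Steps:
h(f) = -238646 - 430*f (h(f) = 4 + (f + (-430 - f))*(f + 555) = 4 - 430*(555 + f) = 4 + (-238650 - 430*f) = -238646 - 430*f)
(-450152 + h(D))/(-242343/92395 - 462651) = (-450152 + (-238646 - 430*185))/(-242343/92395 - 462651) = (-450152 + (-238646 - 79550))/(-242343*1/92395 - 462651) = (-450152 - 318196)/(-242343/92395 - 462651) = -768348/(-42746881488/92395) = -768348*(-92395/42746881488) = 5915959455/3562240124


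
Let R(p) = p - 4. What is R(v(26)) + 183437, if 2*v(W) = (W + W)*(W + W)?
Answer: 184785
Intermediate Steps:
v(W) = 2*W**2 (v(W) = ((W + W)*(W + W))/2 = ((2*W)*(2*W))/2 = (4*W**2)/2 = 2*W**2)
R(p) = -4 + p
R(v(26)) + 183437 = (-4 + 2*26**2) + 183437 = (-4 + 2*676) + 183437 = (-4 + 1352) + 183437 = 1348 + 183437 = 184785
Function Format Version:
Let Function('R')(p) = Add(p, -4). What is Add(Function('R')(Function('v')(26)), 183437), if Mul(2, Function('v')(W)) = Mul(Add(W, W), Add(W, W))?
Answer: 184785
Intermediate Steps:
Function('v')(W) = Mul(2, Pow(W, 2)) (Function('v')(W) = Mul(Rational(1, 2), Mul(Add(W, W), Add(W, W))) = Mul(Rational(1, 2), Mul(Mul(2, W), Mul(2, W))) = Mul(Rational(1, 2), Mul(4, Pow(W, 2))) = Mul(2, Pow(W, 2)))
Function('R')(p) = Add(-4, p)
Add(Function('R')(Function('v')(26)), 183437) = Add(Add(-4, Mul(2, Pow(26, 2))), 183437) = Add(Add(-4, Mul(2, 676)), 183437) = Add(Add(-4, 1352), 183437) = Add(1348, 183437) = 184785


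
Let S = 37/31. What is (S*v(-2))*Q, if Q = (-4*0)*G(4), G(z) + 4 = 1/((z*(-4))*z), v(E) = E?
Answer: 0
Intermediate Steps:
G(z) = -4 - 1/(4*z²) (G(z) = -4 + 1/((z*(-4))*z) = -4 + 1/((-4*z)*z) = -4 + 1/(-4*z²) = -4 - 1/(4*z²))
S = 37/31 (S = 37*(1/31) = 37/31 ≈ 1.1935)
Q = 0 (Q = (-4*0)*(-4 - ¼/4²) = 0*(-4 - ¼*1/16) = 0*(-4 - 1/64) = 0*(-257/64) = 0)
(S*v(-2))*Q = ((37/31)*(-2))*0 = -74/31*0 = 0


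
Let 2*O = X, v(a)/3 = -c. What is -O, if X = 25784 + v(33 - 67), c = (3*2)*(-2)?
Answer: -12910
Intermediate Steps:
c = -12 (c = 6*(-2) = -12)
v(a) = 36 (v(a) = 3*(-1*(-12)) = 3*12 = 36)
X = 25820 (X = 25784 + 36 = 25820)
O = 12910 (O = (½)*25820 = 12910)
-O = -1*12910 = -12910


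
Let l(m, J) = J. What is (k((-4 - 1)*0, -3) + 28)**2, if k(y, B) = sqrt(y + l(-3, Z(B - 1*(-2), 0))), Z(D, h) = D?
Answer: (28 + I)**2 ≈ 783.0 + 56.0*I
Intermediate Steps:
k(y, B) = sqrt(2 + B + y) (k(y, B) = sqrt(y + (B - 1*(-2))) = sqrt(y + (B + 2)) = sqrt(y + (2 + B)) = sqrt(2 + B + y))
(k((-4 - 1)*0, -3) + 28)**2 = (sqrt(2 - 3 + (-4 - 1)*0) + 28)**2 = (sqrt(2 - 3 - 5*0) + 28)**2 = (sqrt(2 - 3 + 0) + 28)**2 = (sqrt(-1) + 28)**2 = (I + 28)**2 = (28 + I)**2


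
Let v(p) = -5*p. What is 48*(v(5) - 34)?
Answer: -2832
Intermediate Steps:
48*(v(5) - 34) = 48*(-5*5 - 34) = 48*(-25 - 34) = 48*(-59) = -2832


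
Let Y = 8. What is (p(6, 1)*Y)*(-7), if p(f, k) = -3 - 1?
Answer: 224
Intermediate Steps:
p(f, k) = -4
(p(6, 1)*Y)*(-7) = -4*8*(-7) = -32*(-7) = 224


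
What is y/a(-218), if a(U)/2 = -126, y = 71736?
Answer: -854/3 ≈ -284.67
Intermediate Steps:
a(U) = -252 (a(U) = 2*(-126) = -252)
y/a(-218) = 71736/(-252) = 71736*(-1/252) = -854/3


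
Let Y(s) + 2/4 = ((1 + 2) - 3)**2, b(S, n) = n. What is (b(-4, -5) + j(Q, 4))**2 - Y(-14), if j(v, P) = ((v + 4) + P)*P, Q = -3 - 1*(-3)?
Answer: 1459/2 ≈ 729.50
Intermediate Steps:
Q = 0 (Q = -3 + 3 = 0)
j(v, P) = P*(4 + P + v) (j(v, P) = ((4 + v) + P)*P = (4 + P + v)*P = P*(4 + P + v))
Y(s) = -1/2 (Y(s) = -1/2 + ((1 + 2) - 3)**2 = -1/2 + (3 - 3)**2 = -1/2 + 0**2 = -1/2 + 0 = -1/2)
(b(-4, -5) + j(Q, 4))**2 - Y(-14) = (-5 + 4*(4 + 4 + 0))**2 - 1*(-1/2) = (-5 + 4*8)**2 + 1/2 = (-5 + 32)**2 + 1/2 = 27**2 + 1/2 = 729 + 1/2 = 1459/2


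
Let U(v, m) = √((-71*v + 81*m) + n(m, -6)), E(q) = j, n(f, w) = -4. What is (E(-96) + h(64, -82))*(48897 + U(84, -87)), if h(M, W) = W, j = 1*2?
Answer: -3911760 - 80*I*√13015 ≈ -3.9118e+6 - 9126.7*I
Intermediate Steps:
j = 2
E(q) = 2
U(v, m) = √(-4 - 71*v + 81*m) (U(v, m) = √((-71*v + 81*m) - 4) = √(-4 - 71*v + 81*m))
(E(-96) + h(64, -82))*(48897 + U(84, -87)) = (2 - 82)*(48897 + √(-4 - 71*84 + 81*(-87))) = -80*(48897 + √(-4 - 5964 - 7047)) = -80*(48897 + √(-13015)) = -80*(48897 + I*√13015) = -3911760 - 80*I*√13015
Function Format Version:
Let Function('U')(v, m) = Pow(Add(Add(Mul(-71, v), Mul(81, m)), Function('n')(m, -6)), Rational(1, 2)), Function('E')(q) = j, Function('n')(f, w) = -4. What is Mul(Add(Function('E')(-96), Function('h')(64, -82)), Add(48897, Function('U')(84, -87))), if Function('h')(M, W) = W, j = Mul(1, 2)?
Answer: Add(-3911760, Mul(-80, I, Pow(13015, Rational(1, 2)))) ≈ Add(-3.9118e+6, Mul(-9126.7, I))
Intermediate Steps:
j = 2
Function('E')(q) = 2
Function('U')(v, m) = Pow(Add(-4, Mul(-71, v), Mul(81, m)), Rational(1, 2)) (Function('U')(v, m) = Pow(Add(Add(Mul(-71, v), Mul(81, m)), -4), Rational(1, 2)) = Pow(Add(-4, Mul(-71, v), Mul(81, m)), Rational(1, 2)))
Mul(Add(Function('E')(-96), Function('h')(64, -82)), Add(48897, Function('U')(84, -87))) = Mul(Add(2, -82), Add(48897, Pow(Add(-4, Mul(-71, 84), Mul(81, -87)), Rational(1, 2)))) = Mul(-80, Add(48897, Pow(Add(-4, -5964, -7047), Rational(1, 2)))) = Mul(-80, Add(48897, Pow(-13015, Rational(1, 2)))) = Mul(-80, Add(48897, Mul(I, Pow(13015, Rational(1, 2))))) = Add(-3911760, Mul(-80, I, Pow(13015, Rational(1, 2))))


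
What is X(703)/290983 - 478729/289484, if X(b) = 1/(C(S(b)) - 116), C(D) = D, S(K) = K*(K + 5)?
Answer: -17329447479439643/10478992862682344 ≈ -1.6537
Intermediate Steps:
S(K) = K*(5 + K)
X(b) = 1/(-116 + b*(5 + b)) (X(b) = 1/(b*(5 + b) - 116) = 1/(-116 + b*(5 + b)))
X(703)/290983 - 478729/289484 = 1/(-116 + 703*(5 + 703)*290983) - 478729/289484 = (1/290983)/(-116 + 703*708) - 478729*1/289484 = (1/290983)/(-116 + 497724) - 478729/289484 = (1/290983)/497608 - 478729/289484 = (1/497608)*(1/290983) - 478729/289484 = 1/144795468664 - 478729/289484 = -17329447479439643/10478992862682344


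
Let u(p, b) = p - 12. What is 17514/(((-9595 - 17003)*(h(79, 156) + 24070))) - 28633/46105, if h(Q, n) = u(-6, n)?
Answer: -436151011589/702261585740 ≈ -0.62107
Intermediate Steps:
u(p, b) = -12 + p
h(Q, n) = -18 (h(Q, n) = -12 - 6 = -18)
17514/(((-9595 - 17003)*(h(79, 156) + 24070))) - 28633/46105 = 17514/(((-9595 - 17003)*(-18 + 24070))) - 28633/46105 = 17514/((-26598*24052)) - 28633*1/46105 = 17514/(-639735096) - 28633/46105 = 17514*(-1/639735096) - 28633/46105 = -417/15231788 - 28633/46105 = -436151011589/702261585740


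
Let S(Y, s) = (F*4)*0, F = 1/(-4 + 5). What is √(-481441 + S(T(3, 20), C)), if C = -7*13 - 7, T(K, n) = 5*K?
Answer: I*√481441 ≈ 693.86*I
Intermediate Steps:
F = 1 (F = 1/1 = 1)
C = -98 (C = -91 - 7 = -98)
S(Y, s) = 0 (S(Y, s) = (1*4)*0 = 4*0 = 0)
√(-481441 + S(T(3, 20), C)) = √(-481441 + 0) = √(-481441) = I*√481441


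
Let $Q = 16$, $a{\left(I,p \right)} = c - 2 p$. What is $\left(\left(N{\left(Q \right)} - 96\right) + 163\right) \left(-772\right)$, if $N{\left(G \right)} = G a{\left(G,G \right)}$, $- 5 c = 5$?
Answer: $355892$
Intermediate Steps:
$c = -1$ ($c = \left(- \frac{1}{5}\right) 5 = -1$)
$a{\left(I,p \right)} = -1 - 2 p$
$N{\left(G \right)} = G \left(-1 - 2 G\right)$
$\left(\left(N{\left(Q \right)} - 96\right) + 163\right) \left(-772\right) = \left(\left(\left(-1\right) 16 \left(1 + 2 \cdot 16\right) - 96\right) + 163\right) \left(-772\right) = \left(\left(\left(-1\right) 16 \left(1 + 32\right) - 96\right) + 163\right) \left(-772\right) = \left(\left(\left(-1\right) 16 \cdot 33 - 96\right) + 163\right) \left(-772\right) = \left(\left(-528 - 96\right) + 163\right) \left(-772\right) = \left(-624 + 163\right) \left(-772\right) = \left(-461\right) \left(-772\right) = 355892$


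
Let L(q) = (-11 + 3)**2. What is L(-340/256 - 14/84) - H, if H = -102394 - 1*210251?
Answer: 312709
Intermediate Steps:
H = -312645 (H = -102394 - 210251 = -312645)
L(q) = 64 (L(q) = (-8)**2 = 64)
L(-340/256 - 14/84) - H = 64 - 1*(-312645) = 64 + 312645 = 312709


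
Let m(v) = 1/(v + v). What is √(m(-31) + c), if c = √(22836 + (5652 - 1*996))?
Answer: √(-62 + 7688*√6873)/62 ≈ 12.876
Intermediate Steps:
m(v) = 1/(2*v)
c = 2*√6873 (c = √(22836 + (5652 - 996)) = √(22836 + 4656) = √27492 = 2*√6873 ≈ 165.81)
√(m(-31) + c) = √((½)/(-31) + 2*√6873) = √((½)*(-1/31) + 2*√6873) = √(-1/62 + 2*√6873)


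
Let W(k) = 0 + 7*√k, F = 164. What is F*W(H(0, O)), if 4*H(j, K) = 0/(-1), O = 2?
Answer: 0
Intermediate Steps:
H(j, K) = 0 (H(j, K) = (0/(-1))/4 = (0*(-1))/4 = (¼)*0 = 0)
W(k) = 7*√k
F*W(H(0, O)) = 164*(7*√0) = 164*(7*0) = 164*0 = 0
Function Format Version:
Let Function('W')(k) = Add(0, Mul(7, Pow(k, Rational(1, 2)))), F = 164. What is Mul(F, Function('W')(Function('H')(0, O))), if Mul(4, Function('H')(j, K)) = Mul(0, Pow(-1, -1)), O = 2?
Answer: 0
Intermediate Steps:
Function('H')(j, K) = 0 (Function('H')(j, K) = Mul(Rational(1, 4), Mul(0, Pow(-1, -1))) = Mul(Rational(1, 4), Mul(0, -1)) = Mul(Rational(1, 4), 0) = 0)
Function('W')(k) = Mul(7, Pow(k, Rational(1, 2)))
Mul(F, Function('W')(Function('H')(0, O))) = Mul(164, Mul(7, Pow(0, Rational(1, 2)))) = Mul(164, Mul(7, 0)) = Mul(164, 0) = 0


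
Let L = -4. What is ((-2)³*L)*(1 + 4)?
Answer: 160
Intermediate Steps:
((-2)³*L)*(1 + 4) = ((-2)³*(-4))*(1 + 4) = -8*(-4)*5 = 32*5 = 160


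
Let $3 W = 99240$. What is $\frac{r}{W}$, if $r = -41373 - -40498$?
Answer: $- \frac{175}{6616} \approx -0.026451$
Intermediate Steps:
$r = -875$ ($r = -41373 + 40498 = -875$)
$W = 33080$ ($W = \frac{1}{3} \cdot 99240 = 33080$)
$\frac{r}{W} = - \frac{875}{33080} = \left(-875\right) \frac{1}{33080} = - \frac{175}{6616}$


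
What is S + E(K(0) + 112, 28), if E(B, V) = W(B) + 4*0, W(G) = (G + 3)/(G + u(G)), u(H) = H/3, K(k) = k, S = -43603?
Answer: -19533799/448 ≈ -43602.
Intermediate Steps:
u(H) = H/3 (u(H) = H*(⅓) = H/3)
W(G) = 3*(3 + G)/(4*G) (W(G) = (G + 3)/(G + G/3) = (3 + G)/((4*G/3)) = (3 + G)*(3/(4*G)) = 3*(3 + G)/(4*G))
E(B, V) = 3*(3 + B)/(4*B) (E(B, V) = 3*(3 + B)/(4*B) + 4*0 = 3*(3 + B)/(4*B) + 0 = 3*(3 + B)/(4*B))
S + E(K(0) + 112, 28) = -43603 + 3*(3 + (0 + 112))/(4*(0 + 112)) = -43603 + (¾)*(3 + 112)/112 = -43603 + (¾)*(1/112)*115 = -43603 + 345/448 = -19533799/448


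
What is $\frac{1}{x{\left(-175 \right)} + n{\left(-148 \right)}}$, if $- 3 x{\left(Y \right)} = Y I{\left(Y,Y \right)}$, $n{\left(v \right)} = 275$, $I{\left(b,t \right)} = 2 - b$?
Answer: $\frac{1}{10600} \approx 9.434 \cdot 10^{-5}$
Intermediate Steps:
$x{\left(Y \right)} = - \frac{Y \left(2 - Y\right)}{3}$
$\frac{1}{x{\left(-175 \right)} + n{\left(-148 \right)}} = \frac{1}{\frac{1}{3} \left(-175\right) \left(-2 - 175\right) + 275} = \frac{1}{\frac{1}{3} \left(-175\right) \left(-177\right) + 275} = \frac{1}{10325 + 275} = \frac{1}{10600}$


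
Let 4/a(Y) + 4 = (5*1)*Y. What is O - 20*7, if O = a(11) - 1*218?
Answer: -18254/51 ≈ -357.92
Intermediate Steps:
a(Y) = 4/(-4 + 5*Y) (a(Y) = 4/(-4 + (5*1)*Y) = 4/(-4 + 5*Y))
O = -11114/51 (O = 4/(-4 + 5*11) - 1*218 = 4/(-4 + 55) - 218 = 4/51 - 218 = -11114/51 ≈ -217.92)
O - 20*7 = -11114/51 - 20*7 = -11114/51 - 1*140 = -11114/51 - 140 = -18254/51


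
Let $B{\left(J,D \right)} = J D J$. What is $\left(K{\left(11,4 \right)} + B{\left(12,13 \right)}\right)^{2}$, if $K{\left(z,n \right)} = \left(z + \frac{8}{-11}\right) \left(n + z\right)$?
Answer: $\frac{496710369}{121} \approx 4.105 \cdot 10^{6}$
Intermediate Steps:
$K{\left(z,n \right)} = \left(- \frac{8}{11} + z\right) \left(n + z\right)$ ($K{\left(z,n \right)} = \left(z + 8 \left(- \frac{1}{11}\right)\right) \left(n + z\right) = \left(z - \frac{8}{11}\right) \left(n + z\right) = \left(- \frac{8}{11} + z\right) \left(n + z\right)$)
$B{\left(J,D \right)} = D J^{2}$ ($B{\left(J,D \right)} = D J J = D J^{2}$)
$\left(K{\left(11,4 \right)} + B{\left(12,13 \right)}\right)^{2} = \left(\left(11^{2} - \frac{32}{11} - 8 + 4 \cdot 11\right) + 13 \cdot 12^{2}\right)^{2} = \left(\left(121 - \frac{32}{11} - 8 + 44\right) + 13 \cdot 144\right)^{2} = \left(\frac{1695}{11} + 1872\right)^{2} = \left(\frac{22287}{11}\right)^{2} = \frac{496710369}{121}$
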